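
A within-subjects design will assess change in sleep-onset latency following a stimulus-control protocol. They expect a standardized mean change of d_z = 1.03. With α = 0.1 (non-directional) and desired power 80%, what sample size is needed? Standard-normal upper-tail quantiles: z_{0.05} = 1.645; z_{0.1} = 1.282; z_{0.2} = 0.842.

For a paired (one-sample on differences) test: n = ((z_{α/2} + z_β) / d)².
z_{α/2} + z_β = 1.645 + 0.842 = 2.487.
n = (2.487 / 1.03)² = 2.415² = 5.83.
Round up.

n = 6 pairs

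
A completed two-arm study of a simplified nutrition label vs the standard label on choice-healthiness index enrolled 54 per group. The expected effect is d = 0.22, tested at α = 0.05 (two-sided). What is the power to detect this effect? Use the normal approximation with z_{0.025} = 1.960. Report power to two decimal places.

power ≈ 0.21

For two equal groups, power = Φ(d·√(n/2) − z_{α/2}).
d·√(n/2) = 0.22 × √(54/2) = 0.22 × 5.196 = 1.143.
z_β = 1.143 − 1.960 = -0.817.
Power = Φ(-0.817) = 0.207.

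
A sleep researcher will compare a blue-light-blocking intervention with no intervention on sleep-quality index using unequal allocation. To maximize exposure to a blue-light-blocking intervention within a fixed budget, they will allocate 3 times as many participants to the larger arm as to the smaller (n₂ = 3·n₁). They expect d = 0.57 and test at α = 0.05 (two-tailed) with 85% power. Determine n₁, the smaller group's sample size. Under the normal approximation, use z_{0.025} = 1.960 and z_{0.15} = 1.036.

n₁ = 37

With allocation ratio k = n₂/n₁ = 3, Var(x̄₁−x̄₂) = σ²(1/n₁ + 1/(k·n₁)) = σ²·(k+1)/(k·n₁).
So n₁ = (1 + 1/k)·((z_{α/2} + z_β)/d)² = 1.333 × (2.996/0.57)².
n₁ = 1.333 × 27.63 = 36.8.
Round up: n₁ = 37, giving n₂ = 3 × 37 = 111.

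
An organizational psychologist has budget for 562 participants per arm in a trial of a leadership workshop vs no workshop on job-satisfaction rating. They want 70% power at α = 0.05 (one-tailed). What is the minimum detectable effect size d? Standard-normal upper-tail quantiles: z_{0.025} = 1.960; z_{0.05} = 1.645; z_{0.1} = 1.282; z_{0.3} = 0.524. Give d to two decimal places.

For two independent groups of n = 562 each: d_min = (z_{α} + z_β)·√(2/n).
z-sum = 1.645 + 0.524 = 2.169.
d_min = 2.169 × √(2/562) = 2.169 × 0.0597 = 0.129.

d_min ≈ 0.13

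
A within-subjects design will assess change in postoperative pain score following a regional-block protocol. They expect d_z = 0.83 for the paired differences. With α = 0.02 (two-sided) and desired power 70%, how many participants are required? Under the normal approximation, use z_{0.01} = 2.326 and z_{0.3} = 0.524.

n = 12 pairs

For a paired (one-sample on differences) test: n = ((z_{α/2} + z_β) / d)².
z_{α/2} + z_β = 2.326 + 0.524 = 2.850.
n = (2.850 / 0.83)² = 3.434² = 11.79.
Round up.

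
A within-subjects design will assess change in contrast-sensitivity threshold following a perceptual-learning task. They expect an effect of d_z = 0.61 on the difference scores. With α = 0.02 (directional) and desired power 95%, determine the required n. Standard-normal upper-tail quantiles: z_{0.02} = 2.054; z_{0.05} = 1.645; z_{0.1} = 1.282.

For a paired (one-sample on differences) test: n = ((z_{α} + z_β) / d)².
z_{α} + z_β = 2.054 + 1.645 = 3.699.
n = (3.699 / 0.61)² = 6.064² = 36.77.
Round up.

n = 37 pairs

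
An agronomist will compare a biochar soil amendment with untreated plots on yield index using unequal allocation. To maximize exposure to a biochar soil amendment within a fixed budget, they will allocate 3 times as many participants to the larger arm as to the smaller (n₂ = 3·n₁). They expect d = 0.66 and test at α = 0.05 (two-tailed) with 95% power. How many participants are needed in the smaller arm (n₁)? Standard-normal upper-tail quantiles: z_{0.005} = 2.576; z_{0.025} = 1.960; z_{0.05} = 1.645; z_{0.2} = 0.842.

n₁ = 40

With allocation ratio k = n₂/n₁ = 3, Var(x̄₁−x̄₂) = σ²(1/n₁ + 1/(k·n₁)) = σ²·(k+1)/(k·n₁).
So n₁ = (1 + 1/k)·((z_{α/2} + z_β)/d)² = 1.333 × (3.605/0.66)².
n₁ = 1.333 × 29.83 = 39.8.
Round up: n₁ = 40, giving n₂ = 3 × 40 = 120.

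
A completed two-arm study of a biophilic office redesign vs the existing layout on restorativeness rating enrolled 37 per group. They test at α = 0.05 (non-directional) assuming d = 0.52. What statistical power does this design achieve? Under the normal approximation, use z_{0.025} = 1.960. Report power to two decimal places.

power ≈ 0.61

For two equal groups, power = Φ(d·√(n/2) − z_{α/2}).
d·√(n/2) = 0.52 × √(37/2) = 0.52 × 4.301 = 2.237.
z_β = 2.237 − 1.960 = 0.277.
Power = Φ(0.277) = 0.609.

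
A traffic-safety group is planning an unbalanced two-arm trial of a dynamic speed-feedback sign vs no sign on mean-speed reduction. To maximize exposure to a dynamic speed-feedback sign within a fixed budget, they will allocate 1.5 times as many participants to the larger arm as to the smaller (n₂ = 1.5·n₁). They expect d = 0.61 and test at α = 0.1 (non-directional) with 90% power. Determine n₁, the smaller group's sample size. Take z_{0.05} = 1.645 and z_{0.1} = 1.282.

n₁ = 39

With allocation ratio k = n₂/n₁ = 1.5, Var(x̄₁−x̄₂) = σ²(1/n₁ + 1/(k·n₁)) = σ²·(k+1)/(k·n₁).
So n₁ = (1 + 1/k)·((z_{α/2} + z_β)/d)² = 1.667 × (2.927/0.61)².
n₁ = 1.667 × 23.02 = 38.4.
Round up: n₁ = 39, giving n₂ = ⌈1.5 × 39⌉ = ⌈58.5⌉ = 59.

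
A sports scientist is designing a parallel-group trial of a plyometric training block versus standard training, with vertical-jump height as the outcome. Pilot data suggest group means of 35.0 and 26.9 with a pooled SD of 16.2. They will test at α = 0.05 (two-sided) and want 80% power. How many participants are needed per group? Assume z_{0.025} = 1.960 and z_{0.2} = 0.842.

n = 63 per group

Cohen's d = |M₁ − M₂| / SD_pooled = |35.0 − 26.9| / 16.2 = 8.1 / 16.2 = 0.500.
For two independent groups with equal n: n = 2·((z_{α/2} + z_β) / d)².
z_{α/2} + z_β = 1.960 + 0.842 = 2.802.
n = 2 × (2.802 / 0.500)² = 2 × 5.604² = 2 × 31.40 = 62.8.
Round up to the next whole participant.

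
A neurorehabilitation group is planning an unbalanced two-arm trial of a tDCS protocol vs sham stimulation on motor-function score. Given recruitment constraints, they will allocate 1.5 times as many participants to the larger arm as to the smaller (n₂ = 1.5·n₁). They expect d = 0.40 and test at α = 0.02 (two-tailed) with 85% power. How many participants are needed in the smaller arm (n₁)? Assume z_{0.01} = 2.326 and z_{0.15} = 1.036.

n₁ = 118

With allocation ratio k = n₂/n₁ = 1.5, Var(x̄₁−x̄₂) = σ²(1/n₁ + 1/(k·n₁)) = σ²·(k+1)/(k·n₁).
So n₁ = (1 + 1/k)·((z_{α/2} + z_β)/d)² = 1.667 × (3.362/0.40)².
n₁ = 1.667 × 70.64 = 117.7.
Round up: n₁ = 118, giving n₂ = 1.5 × 118 = 177.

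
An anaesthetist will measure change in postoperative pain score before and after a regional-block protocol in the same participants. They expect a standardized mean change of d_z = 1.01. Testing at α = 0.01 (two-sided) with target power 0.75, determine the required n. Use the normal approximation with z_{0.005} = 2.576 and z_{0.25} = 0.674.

For a paired (one-sample on differences) test: n = ((z_{α/2} + z_β) / d)².
z_{α/2} + z_β = 2.576 + 0.674 = 3.250.
n = (3.250 / 1.01)² = 3.218² = 10.35.
Round up.

n = 11 pairs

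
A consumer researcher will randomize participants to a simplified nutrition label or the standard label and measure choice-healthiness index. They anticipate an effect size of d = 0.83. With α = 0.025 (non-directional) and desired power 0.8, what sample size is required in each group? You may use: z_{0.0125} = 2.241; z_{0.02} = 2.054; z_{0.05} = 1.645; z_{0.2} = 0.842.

n = 28 per group

For two independent groups with equal n: n = 2·((z_{α/2} + z_β) / d)².
z_{α/2} + z_β = 2.241 + 0.842 = 3.083.
n = 2 × (3.083 / 0.83)² = 2 × 3.714² = 2 × 13.80 = 27.6.
Round up to the next whole participant.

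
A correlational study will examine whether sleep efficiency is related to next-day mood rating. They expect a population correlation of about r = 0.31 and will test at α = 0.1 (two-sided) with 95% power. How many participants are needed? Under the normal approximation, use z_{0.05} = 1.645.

n = 109

Fisher's z: C = ½·ln((1+r)/(1−r)) = ½·ln(1.8986) = 0.3205.
n = ((z_{α/2} + z_β)/C)² + 3.
(1.645 + 1.645) / 0.3205 = 3.290 / 0.3205 = 10.265.
n = 10.265² + 3 = 105.37 + 3 = 108.4.
Round up.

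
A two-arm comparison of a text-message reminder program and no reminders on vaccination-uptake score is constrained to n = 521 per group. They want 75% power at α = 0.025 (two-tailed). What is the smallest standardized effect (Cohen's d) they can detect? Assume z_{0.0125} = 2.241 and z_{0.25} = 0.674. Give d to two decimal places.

For two independent groups of n = 521 each: d_min = (z_{α/2} + z_β)·√(2/n).
z-sum = 2.241 + 0.674 = 2.915.
d_min = 2.915 × √(2/521) = 2.915 × 0.0620 = 0.181.

d_min ≈ 0.18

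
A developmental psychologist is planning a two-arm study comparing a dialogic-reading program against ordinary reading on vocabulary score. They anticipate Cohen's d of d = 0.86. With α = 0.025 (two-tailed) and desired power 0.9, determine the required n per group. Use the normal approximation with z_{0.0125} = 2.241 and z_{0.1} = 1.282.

n = 34 per group

For two independent groups with equal n: n = 2·((z_{α/2} + z_β) / d)².
z_{α/2} + z_β = 2.241 + 1.282 = 3.523.
n = 2 × (3.523 / 0.86)² = 2 × 4.097² = 2 × 16.78 = 33.6.
Round up to the next whole participant.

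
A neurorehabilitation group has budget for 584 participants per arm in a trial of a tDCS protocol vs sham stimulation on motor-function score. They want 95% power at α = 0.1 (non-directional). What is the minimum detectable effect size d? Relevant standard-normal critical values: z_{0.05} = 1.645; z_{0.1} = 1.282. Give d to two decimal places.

For two independent groups of n = 584 each: d_min = (z_{α/2} + z_β)·√(2/n).
z-sum = 1.645 + 1.645 = 3.290.
d_min = 3.290 × √(2/584) = 3.290 × 0.0585 = 0.193.

d_min ≈ 0.19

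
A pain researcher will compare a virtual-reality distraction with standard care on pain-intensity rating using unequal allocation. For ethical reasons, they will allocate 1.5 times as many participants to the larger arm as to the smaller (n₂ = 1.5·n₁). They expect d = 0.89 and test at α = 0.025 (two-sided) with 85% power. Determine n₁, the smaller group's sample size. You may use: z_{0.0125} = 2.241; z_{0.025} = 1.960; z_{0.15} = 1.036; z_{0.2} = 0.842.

With allocation ratio k = n₂/n₁ = 1.5, Var(x̄₁−x̄₂) = σ²(1/n₁ + 1/(k·n₁)) = σ²·(k+1)/(k·n₁).
So n₁ = (1 + 1/k)·((z_{α/2} + z_β)/d)² = 1.667 × (3.277/0.89)².
n₁ = 1.667 × 13.56 = 22.6.
Round up: n₁ = 23, giving n₂ = ⌈1.5 × 23⌉ = ⌈34.5⌉ = 35.

n₁ = 23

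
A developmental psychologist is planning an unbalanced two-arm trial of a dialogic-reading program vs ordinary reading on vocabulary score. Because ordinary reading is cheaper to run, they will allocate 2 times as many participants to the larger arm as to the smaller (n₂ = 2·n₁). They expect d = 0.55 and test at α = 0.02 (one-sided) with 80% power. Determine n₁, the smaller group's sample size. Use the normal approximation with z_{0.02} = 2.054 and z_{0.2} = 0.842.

n₁ = 42

With allocation ratio k = n₂/n₁ = 2, Var(x̄₁−x̄₂) = σ²(1/n₁ + 1/(k·n₁)) = σ²·(k+1)/(k·n₁).
So n₁ = (1 + 1/k)·((z_{α} + z_β)/d)² = 1.500 × (2.896/0.55)².
n₁ = 1.500 × 27.73 = 41.6.
Round up: n₁ = 42, giving n₂ = 2 × 42 = 84.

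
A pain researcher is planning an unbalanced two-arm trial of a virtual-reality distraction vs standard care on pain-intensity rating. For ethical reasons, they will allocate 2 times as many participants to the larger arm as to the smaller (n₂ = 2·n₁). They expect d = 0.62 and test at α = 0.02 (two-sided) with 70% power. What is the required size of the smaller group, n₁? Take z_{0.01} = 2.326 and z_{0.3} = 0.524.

n₁ = 32

With allocation ratio k = n₂/n₁ = 2, Var(x̄₁−x̄₂) = σ²(1/n₁ + 1/(k·n₁)) = σ²·(k+1)/(k·n₁).
So n₁ = (1 + 1/k)·((z_{α/2} + z_β)/d)² = 1.500 × (2.850/0.62)².
n₁ = 1.500 × 21.13 = 31.7.
Round up: n₁ = 32, giving n₂ = 2 × 32 = 64.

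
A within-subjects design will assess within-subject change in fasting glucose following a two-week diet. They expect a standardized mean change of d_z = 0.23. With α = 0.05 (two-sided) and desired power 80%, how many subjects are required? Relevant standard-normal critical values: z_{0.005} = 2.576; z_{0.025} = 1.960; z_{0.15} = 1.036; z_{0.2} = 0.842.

n = 149 pairs

For a paired (one-sample on differences) test: n = ((z_{α/2} + z_β) / d)².
z_{α/2} + z_β = 1.960 + 0.842 = 2.802.
n = (2.802 / 0.23)² = 12.183² = 148.42.
Round up.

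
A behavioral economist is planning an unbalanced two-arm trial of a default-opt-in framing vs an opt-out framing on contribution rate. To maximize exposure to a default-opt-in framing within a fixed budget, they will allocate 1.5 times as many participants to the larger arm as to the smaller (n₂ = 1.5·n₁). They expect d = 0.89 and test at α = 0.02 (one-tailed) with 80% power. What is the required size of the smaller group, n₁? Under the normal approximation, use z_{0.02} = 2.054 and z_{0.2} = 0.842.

n₁ = 18

With allocation ratio k = n₂/n₁ = 1.5, Var(x̄₁−x̄₂) = σ²(1/n₁ + 1/(k·n₁)) = σ²·(k+1)/(k·n₁).
So n₁ = (1 + 1/k)·((z_{α} + z_β)/d)² = 1.667 × (2.896/0.89)².
n₁ = 1.667 × 10.59 = 17.6.
Round up: n₁ = 18, giving n₂ = 1.5 × 18 = 27.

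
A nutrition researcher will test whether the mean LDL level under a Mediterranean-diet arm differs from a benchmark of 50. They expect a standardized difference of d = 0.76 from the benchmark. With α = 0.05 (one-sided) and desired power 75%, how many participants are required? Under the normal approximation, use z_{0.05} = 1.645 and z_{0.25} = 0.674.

n = 10

For a one-sample test: n = ((z_{α} + z_β) / d)².
z_{α} + z_β = 1.645 + 0.674 = 2.319.
n = (2.319 / 0.76)² = 3.051² = 9.31.
Round up.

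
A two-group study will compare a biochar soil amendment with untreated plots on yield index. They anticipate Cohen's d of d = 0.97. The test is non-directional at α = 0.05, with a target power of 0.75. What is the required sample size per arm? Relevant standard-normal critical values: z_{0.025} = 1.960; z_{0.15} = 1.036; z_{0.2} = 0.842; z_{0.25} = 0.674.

n = 15 per group

For two independent groups with equal n: n = 2·((z_{α/2} + z_β) / d)².
z_{α/2} + z_β = 1.960 + 0.674 = 2.634.
n = 2 × (2.634 / 0.97)² = 2 × 2.715² = 2 × 7.37 = 14.7.
Round up to the next whole participant.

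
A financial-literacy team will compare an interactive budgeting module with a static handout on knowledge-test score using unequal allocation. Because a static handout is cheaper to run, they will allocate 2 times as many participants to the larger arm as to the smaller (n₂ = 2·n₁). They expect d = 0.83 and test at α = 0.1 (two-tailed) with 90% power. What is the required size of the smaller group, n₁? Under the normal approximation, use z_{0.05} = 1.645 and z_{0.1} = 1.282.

n₁ = 19

With allocation ratio k = n₂/n₁ = 2, Var(x̄₁−x̄₂) = σ²(1/n₁ + 1/(k·n₁)) = σ²·(k+1)/(k·n₁).
So n₁ = (1 + 1/k)·((z_{α/2} + z_β)/d)² = 1.500 × (2.927/0.83)².
n₁ = 1.500 × 12.44 = 18.7.
Round up: n₁ = 19, giving n₂ = 2 × 19 = 38.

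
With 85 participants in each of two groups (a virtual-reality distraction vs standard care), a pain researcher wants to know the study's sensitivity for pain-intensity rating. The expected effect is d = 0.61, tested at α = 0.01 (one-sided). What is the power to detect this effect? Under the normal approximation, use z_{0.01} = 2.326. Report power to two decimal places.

For two equal groups, power = Φ(d·√(n/2) − z_{α}).
d·√(n/2) = 0.61 × √(85/2) = 0.61 × 6.519 = 3.977.
z_β = 3.977 − 2.326 = 1.651.
Power = Φ(1.651) = 0.951.

power ≈ 0.95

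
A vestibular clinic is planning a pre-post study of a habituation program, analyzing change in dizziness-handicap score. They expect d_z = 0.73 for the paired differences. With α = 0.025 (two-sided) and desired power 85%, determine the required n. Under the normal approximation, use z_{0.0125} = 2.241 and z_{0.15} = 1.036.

n = 21 pairs

For a paired (one-sample on differences) test: n = ((z_{α/2} + z_β) / d)².
z_{α/2} + z_β = 2.241 + 1.036 = 3.277.
n = (3.277 / 0.73)² = 4.489² = 20.15.
Round up.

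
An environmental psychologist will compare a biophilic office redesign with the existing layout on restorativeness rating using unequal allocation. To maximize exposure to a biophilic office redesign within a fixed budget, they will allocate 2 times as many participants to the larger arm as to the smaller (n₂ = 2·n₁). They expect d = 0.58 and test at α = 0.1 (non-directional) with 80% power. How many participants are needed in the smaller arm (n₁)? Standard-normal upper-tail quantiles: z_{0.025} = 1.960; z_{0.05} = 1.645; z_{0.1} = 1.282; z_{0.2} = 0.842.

With allocation ratio k = n₂/n₁ = 2, Var(x̄₁−x̄₂) = σ²(1/n₁ + 1/(k·n₁)) = σ²·(k+1)/(k·n₁).
So n₁ = (1 + 1/k)·((z_{α/2} + z_β)/d)² = 1.500 × (2.487/0.58)².
n₁ = 1.500 × 18.39 = 27.6.
Round up: n₁ = 28, giving n₂ = 2 × 28 = 56.

n₁ = 28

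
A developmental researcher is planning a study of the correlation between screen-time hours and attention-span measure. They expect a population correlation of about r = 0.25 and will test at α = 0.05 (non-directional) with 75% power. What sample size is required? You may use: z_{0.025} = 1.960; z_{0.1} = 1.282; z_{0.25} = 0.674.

Fisher's z: C = ½·ln((1+r)/(1−r)) = ½·ln(1.6667) = 0.2554.
n = ((z_{α/2} + z_β)/C)² + 3.
(1.960 + 0.674) / 0.2554 = 2.634 / 0.2554 = 10.313.
n = 10.313² + 3 = 106.36 + 3 = 109.4.
Round up.

n = 110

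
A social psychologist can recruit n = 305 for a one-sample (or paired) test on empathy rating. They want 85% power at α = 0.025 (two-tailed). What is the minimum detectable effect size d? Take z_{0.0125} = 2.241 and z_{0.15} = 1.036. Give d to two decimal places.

For a single sample (or paired design) of n = 305: d_min = (z_{α/2} + z_β)/√n.
z-sum = 2.241 + 1.036 = 3.277.
d_min = 3.277 / √305 = 3.277 / 17.464 = 0.188.

d_min ≈ 0.19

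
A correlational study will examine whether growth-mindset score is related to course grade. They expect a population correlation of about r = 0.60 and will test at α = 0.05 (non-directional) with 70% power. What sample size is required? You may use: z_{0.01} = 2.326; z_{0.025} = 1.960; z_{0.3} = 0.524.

n = 16

Fisher's z: C = ½·ln((1+r)/(1−r)) = ½·ln(4.0000) = 0.6931.
n = ((z_{α/2} + z_β)/C)² + 3.
(1.960 + 0.524) / 0.6931 = 2.484 / 0.6931 = 3.584.
n = 3.584² + 3 = 12.84 + 3 = 15.8.
Round up.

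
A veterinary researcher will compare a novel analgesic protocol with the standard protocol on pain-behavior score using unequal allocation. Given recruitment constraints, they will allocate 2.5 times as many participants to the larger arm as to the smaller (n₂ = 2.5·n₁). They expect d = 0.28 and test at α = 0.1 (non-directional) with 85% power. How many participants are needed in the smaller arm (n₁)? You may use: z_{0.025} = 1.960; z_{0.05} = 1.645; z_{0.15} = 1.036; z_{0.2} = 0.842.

With allocation ratio k = n₂/n₁ = 2.5, Var(x̄₁−x̄₂) = σ²(1/n₁ + 1/(k·n₁)) = σ²·(k+1)/(k·n₁).
So n₁ = (1 + 1/k)·((z_{α/2} + z_β)/d)² = 1.400 × (2.681/0.28)².
n₁ = 1.400 × 91.68 = 128.4.
Round up: n₁ = 129, giving n₂ = ⌈2.5 × 129⌉ = ⌈322.5⌉ = 323.

n₁ = 129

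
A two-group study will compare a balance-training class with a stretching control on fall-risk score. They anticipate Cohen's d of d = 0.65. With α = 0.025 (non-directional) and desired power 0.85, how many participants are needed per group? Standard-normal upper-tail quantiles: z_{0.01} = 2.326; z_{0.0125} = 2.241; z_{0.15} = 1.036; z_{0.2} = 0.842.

For two independent groups with equal n: n = 2·((z_{α/2} + z_β) / d)².
z_{α/2} + z_β = 2.241 + 1.036 = 3.277.
n = 2 × (3.277 / 0.65)² = 2 × 5.042² = 2 × 25.42 = 50.8.
Round up to the next whole participant.

n = 51 per group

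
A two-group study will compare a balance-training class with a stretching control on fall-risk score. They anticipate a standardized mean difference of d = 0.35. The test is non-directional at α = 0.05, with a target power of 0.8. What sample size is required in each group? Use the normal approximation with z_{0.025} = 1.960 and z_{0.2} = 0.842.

n = 129 per group

For two independent groups with equal n: n = 2·((z_{α/2} + z_β) / d)².
z_{α/2} + z_β = 1.960 + 0.842 = 2.802.
n = 2 × (2.802 / 0.35)² = 2 × 8.006² = 2 × 64.09 = 128.2.
Round up to the next whole participant.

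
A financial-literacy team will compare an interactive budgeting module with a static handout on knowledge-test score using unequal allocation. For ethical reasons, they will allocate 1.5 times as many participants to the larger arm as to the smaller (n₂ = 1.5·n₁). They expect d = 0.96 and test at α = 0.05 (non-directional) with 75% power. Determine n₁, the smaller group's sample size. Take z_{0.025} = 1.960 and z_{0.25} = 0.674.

With allocation ratio k = n₂/n₁ = 1.5, Var(x̄₁−x̄₂) = σ²(1/n₁ + 1/(k·n₁)) = σ²·(k+1)/(k·n₁).
So n₁ = (1 + 1/k)·((z_{α/2} + z_β)/d)² = 1.667 × (2.634/0.96)².
n₁ = 1.667 × 7.53 = 12.5.
Round up: n₁ = 13, giving n₂ = ⌈1.5 × 13⌉ = ⌈19.5⌉ = 20.

n₁ = 13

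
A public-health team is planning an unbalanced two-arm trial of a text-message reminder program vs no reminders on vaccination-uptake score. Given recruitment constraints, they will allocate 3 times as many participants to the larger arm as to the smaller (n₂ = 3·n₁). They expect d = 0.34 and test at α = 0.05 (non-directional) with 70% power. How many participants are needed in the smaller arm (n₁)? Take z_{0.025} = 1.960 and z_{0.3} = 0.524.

With allocation ratio k = n₂/n₁ = 3, Var(x̄₁−x̄₂) = σ²(1/n₁ + 1/(k·n₁)) = σ²·(k+1)/(k·n₁).
So n₁ = (1 + 1/k)·((z_{α/2} + z_β)/d)² = 1.333 × (2.484/0.34)².
n₁ = 1.333 × 53.38 = 71.2.
Round up: n₁ = 72, giving n₂ = 3 × 72 = 216.

n₁ = 72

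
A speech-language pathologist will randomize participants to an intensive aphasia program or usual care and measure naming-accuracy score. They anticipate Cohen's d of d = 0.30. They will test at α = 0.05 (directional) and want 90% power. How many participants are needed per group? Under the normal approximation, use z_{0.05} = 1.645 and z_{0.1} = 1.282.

n = 191 per group

For two independent groups with equal n: n = 2·((z_{α} + z_β) / d)².
z_{α} + z_β = 1.645 + 1.282 = 2.927.
n = 2 × (2.927 / 0.30)² = 2 × 9.757² = 2 × 95.19 = 190.4.
Round up to the next whole participant.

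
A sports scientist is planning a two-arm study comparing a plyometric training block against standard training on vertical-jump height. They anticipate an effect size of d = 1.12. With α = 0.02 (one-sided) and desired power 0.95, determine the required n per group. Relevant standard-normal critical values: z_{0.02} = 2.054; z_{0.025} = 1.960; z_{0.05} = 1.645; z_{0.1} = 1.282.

n = 22 per group

For two independent groups with equal n: n = 2·((z_{α} + z_β) / d)².
z_{α} + z_β = 2.054 + 1.645 = 3.699.
n = 2 × (3.699 / 1.12)² = 2 × 3.303² = 2 × 10.91 = 21.8.
Round up to the next whole participant.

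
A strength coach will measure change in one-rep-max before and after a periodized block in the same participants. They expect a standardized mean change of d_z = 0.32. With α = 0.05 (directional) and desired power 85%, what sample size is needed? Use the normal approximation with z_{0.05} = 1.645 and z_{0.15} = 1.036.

For a paired (one-sample on differences) test: n = ((z_{α} + z_β) / d)².
z_{α} + z_β = 1.645 + 1.036 = 2.681.
n = (2.681 / 0.32)² = 8.378² = 70.19.
Round up.

n = 71 pairs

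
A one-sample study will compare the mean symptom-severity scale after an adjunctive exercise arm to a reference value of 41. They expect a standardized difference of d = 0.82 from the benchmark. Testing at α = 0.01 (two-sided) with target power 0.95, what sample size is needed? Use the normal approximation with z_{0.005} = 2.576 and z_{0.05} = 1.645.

For a one-sample test: n = ((z_{α/2} + z_β) / d)².
z_{α/2} + z_β = 2.576 + 1.645 = 4.221.
n = (4.221 / 0.82)² = 5.148² = 26.50.
Round up.

n = 27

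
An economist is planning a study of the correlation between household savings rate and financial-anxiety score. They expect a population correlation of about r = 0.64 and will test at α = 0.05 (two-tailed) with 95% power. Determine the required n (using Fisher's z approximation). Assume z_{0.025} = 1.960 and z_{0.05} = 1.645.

Fisher's z: C = ½·ln((1+r)/(1−r)) = ½·ln(4.5556) = 0.7582.
n = ((z_{α/2} + z_β)/C)² + 3.
(1.960 + 1.645) / 0.7582 = 3.605 / 0.7582 = 4.755.
n = 4.755² + 3 = 22.61 + 3 = 25.6.
Round up.

n = 26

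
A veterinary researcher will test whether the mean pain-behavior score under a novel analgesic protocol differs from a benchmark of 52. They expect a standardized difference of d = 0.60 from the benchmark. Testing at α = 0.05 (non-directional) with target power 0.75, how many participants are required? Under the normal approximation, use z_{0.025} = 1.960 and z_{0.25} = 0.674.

For a one-sample test: n = ((z_{α/2} + z_β) / d)².
z_{α/2} + z_β = 1.960 + 0.674 = 2.634.
n = (2.634 / 0.60)² = 4.390² = 19.27.
Round up.

n = 20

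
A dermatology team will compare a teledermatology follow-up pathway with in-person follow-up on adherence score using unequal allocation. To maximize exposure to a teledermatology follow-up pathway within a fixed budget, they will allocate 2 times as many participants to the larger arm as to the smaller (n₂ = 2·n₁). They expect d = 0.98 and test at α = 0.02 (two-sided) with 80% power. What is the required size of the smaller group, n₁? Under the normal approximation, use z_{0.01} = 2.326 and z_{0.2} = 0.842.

With allocation ratio k = n₂/n₁ = 2, Var(x̄₁−x̄₂) = σ²(1/n₁ + 1/(k·n₁)) = σ²·(k+1)/(k·n₁).
So n₁ = (1 + 1/k)·((z_{α/2} + z_β)/d)² = 1.500 × (3.168/0.98)².
n₁ = 1.500 × 10.45 = 15.7.
Round up: n₁ = 16, giving n₂ = 2 × 16 = 32.

n₁ = 16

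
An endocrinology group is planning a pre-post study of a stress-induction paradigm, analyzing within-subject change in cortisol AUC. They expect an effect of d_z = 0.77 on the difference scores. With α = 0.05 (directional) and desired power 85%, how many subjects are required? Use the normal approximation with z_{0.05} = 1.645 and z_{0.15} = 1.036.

For a paired (one-sample on differences) test: n = ((z_{α} + z_β) / d)².
z_{α} + z_β = 1.645 + 1.036 = 2.681.
n = (2.681 / 0.77)² = 3.482² = 12.12.
Round up.

n = 13 pairs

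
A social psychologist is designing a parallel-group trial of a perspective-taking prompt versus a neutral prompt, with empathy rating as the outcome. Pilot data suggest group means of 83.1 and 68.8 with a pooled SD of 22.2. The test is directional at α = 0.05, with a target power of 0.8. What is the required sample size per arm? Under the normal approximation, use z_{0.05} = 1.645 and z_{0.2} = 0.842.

Cohen's d = |M₁ − M₂| / SD_pooled = |83.1 − 68.8| / 22.2 = 14.3 / 22.2 = 0.644.
For two independent groups with equal n: n = 2·((z_{α} + z_β) / d)².
z_{α} + z_β = 1.645 + 0.842 = 2.487.
n = 2 × (2.487 / 0.644)² = 2 × 3.862² = 2 × 14.91 = 29.8.
Round up to the next whole participant.

n = 30 per group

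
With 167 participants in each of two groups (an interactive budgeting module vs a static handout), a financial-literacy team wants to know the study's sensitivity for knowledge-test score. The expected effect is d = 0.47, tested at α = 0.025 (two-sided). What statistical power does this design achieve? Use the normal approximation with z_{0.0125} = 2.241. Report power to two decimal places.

power ≈ 0.98

For two equal groups, power = Φ(d·√(n/2) − z_{α/2}).
d·√(n/2) = 0.47 × √(167/2) = 0.47 × 9.138 = 4.295.
z_β = 4.295 − 2.241 = 2.054.
Power = Φ(2.054) = 0.980.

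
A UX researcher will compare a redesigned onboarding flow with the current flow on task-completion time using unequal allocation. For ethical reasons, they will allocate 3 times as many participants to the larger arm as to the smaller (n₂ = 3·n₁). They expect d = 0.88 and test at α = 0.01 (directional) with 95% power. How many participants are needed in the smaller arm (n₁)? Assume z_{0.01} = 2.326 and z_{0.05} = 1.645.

With allocation ratio k = n₂/n₁ = 3, Var(x̄₁−x̄₂) = σ²(1/n₁ + 1/(k·n₁)) = σ²·(k+1)/(k·n₁).
So n₁ = (1 + 1/k)·((z_{α} + z_β)/d)² = 1.333 × (3.971/0.88)².
n₁ = 1.333 × 20.36 = 27.2.
Round up: n₁ = 28, giving n₂ = 3 × 28 = 84.

n₁ = 28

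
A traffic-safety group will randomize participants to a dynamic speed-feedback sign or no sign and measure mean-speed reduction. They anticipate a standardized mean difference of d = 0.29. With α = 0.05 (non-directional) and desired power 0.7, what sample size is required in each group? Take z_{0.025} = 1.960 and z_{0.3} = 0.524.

n = 147 per group

For two independent groups with equal n: n = 2·((z_{α/2} + z_β) / d)².
z_{α/2} + z_β = 1.960 + 0.524 = 2.484.
n = 2 × (2.484 / 0.29)² = 2 × 8.566² = 2 × 73.37 = 146.7.
Round up to the next whole participant.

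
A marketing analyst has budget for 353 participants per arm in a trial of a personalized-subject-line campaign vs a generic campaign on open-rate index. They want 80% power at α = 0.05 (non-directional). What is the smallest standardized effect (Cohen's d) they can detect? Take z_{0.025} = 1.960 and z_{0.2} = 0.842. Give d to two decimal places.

d_min ≈ 0.21

For two independent groups of n = 353 each: d_min = (z_{α/2} + z_β)·√(2/n).
z-sum = 1.960 + 0.842 = 2.802.
d_min = 2.802 × √(2/353) = 2.802 × 0.0753 = 0.211.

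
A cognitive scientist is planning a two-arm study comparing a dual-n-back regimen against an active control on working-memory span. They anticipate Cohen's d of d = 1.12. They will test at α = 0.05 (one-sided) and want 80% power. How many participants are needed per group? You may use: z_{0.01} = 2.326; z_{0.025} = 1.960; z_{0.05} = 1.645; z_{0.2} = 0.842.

n = 10 per group

For two independent groups with equal n: n = 2·((z_{α} + z_β) / d)².
z_{α} + z_β = 1.645 + 0.842 = 2.487.
n = 2 × (2.487 / 1.12)² = 2 × 2.221² = 2 × 4.93 = 9.9.
Round up to the next whole participant.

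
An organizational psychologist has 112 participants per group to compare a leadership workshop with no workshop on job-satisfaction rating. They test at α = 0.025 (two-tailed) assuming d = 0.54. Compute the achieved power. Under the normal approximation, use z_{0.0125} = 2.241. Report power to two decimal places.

For two equal groups, power = Φ(d·√(n/2) − z_{α/2}).
d·√(n/2) = 0.54 × √(112/2) = 0.54 × 7.483 = 4.041.
z_β = 4.041 − 2.241 = 1.800.
Power = Φ(1.800) = 0.964.

power ≈ 0.96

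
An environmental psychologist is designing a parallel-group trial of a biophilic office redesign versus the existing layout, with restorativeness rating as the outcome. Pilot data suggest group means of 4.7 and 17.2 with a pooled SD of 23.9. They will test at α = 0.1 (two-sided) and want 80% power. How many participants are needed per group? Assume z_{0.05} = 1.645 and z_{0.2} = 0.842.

n = 46 per group

Cohen's d = |M₁ − M₂| / SD_pooled = |4.7 − 17.2| / 23.9 = 12.5 / 23.9 = 0.523.
For two independent groups with equal n: n = 2·((z_{α/2} + z_β) / d)².
z_{α/2} + z_β = 1.645 + 0.842 = 2.487.
n = 2 × (2.487 / 0.523)² = 2 × 4.755² = 2 × 22.61 = 45.2.
Round up to the next whole participant.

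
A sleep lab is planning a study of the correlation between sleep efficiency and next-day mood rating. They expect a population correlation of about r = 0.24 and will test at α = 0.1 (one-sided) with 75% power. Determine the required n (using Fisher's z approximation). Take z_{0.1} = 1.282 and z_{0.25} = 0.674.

Fisher's z: C = ½·ln((1+r)/(1−r)) = ½·ln(1.6316) = 0.2448.
n = ((z_{α} + z_β)/C)² + 3.
(1.282 + 0.674) / 0.2448 = 1.956 / 0.2448 = 7.990.
n = 7.990² + 3 = 63.84 + 3 = 66.8.
Round up.

n = 67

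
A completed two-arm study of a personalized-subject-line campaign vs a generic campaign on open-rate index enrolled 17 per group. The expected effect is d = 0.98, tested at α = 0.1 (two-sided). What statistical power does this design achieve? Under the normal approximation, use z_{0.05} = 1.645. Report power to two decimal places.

power ≈ 0.89

For two equal groups, power = Φ(d·√(n/2) − z_{α/2}).
d·√(n/2) = 0.98 × √(17/2) = 0.98 × 2.915 = 2.857.
z_β = 2.857 − 1.645 = 1.212.
Power = Φ(1.212) = 0.887.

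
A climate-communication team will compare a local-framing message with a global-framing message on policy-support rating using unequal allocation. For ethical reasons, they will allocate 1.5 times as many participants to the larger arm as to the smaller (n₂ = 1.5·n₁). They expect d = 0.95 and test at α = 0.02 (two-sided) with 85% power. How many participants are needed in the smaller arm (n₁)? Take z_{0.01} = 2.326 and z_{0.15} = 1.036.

n₁ = 21

With allocation ratio k = n₂/n₁ = 1.5, Var(x̄₁−x̄₂) = σ²(1/n₁ + 1/(k·n₁)) = σ²·(k+1)/(k·n₁).
So n₁ = (1 + 1/k)·((z_{α/2} + z_β)/d)² = 1.667 × (3.362/0.95)².
n₁ = 1.667 × 12.52 = 20.9.
Round up: n₁ = 21, giving n₂ = ⌈1.5 × 21⌉ = ⌈31.5⌉ = 32.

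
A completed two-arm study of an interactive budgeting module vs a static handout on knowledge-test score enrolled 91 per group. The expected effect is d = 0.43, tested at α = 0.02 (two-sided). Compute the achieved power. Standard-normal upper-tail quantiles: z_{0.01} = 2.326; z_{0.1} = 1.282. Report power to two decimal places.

power ≈ 0.72

For two equal groups, power = Φ(d·√(n/2) − z_{α/2}).
d·√(n/2) = 0.43 × √(91/2) = 0.43 × 6.745 = 2.901.
z_β = 2.901 − 2.326 = 0.575.
Power = Φ(0.575) = 0.717.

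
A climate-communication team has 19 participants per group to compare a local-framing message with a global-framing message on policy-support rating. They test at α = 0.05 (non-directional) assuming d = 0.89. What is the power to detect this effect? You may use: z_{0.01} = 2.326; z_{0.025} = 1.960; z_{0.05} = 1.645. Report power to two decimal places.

power ≈ 0.78

For two equal groups, power = Φ(d·√(n/2) − z_{α/2}).
d·√(n/2) = 0.89 × √(19/2) = 0.89 × 3.082 = 2.743.
z_β = 2.743 − 1.960 = 0.783.
Power = Φ(0.783) = 0.783.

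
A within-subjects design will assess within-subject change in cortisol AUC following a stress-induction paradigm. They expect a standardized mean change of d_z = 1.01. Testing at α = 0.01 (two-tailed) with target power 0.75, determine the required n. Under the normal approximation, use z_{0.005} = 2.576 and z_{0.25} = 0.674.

n = 11 pairs

For a paired (one-sample on differences) test: n = ((z_{α/2} + z_β) / d)².
z_{α/2} + z_β = 2.576 + 0.674 = 3.250.
n = (3.250 / 1.01)² = 3.218² = 10.35.
Round up.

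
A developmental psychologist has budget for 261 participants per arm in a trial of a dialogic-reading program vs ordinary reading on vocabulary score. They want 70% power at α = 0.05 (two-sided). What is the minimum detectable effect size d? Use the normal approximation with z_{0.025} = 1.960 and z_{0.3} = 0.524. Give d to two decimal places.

For two independent groups of n = 261 each: d_min = (z_{α/2} + z_β)·√(2/n).
z-sum = 1.960 + 0.524 = 2.484.
d_min = 2.484 × √(2/261) = 2.484 × 0.0875 = 0.217.

d_min ≈ 0.22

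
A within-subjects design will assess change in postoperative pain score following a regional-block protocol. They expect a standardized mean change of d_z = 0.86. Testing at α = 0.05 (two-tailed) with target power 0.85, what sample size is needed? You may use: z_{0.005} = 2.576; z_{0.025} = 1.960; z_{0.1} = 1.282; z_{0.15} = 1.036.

n = 13 pairs

For a paired (one-sample on differences) test: n = ((z_{α/2} + z_β) / d)².
z_{α/2} + z_β = 1.960 + 1.036 = 2.996.
n = (2.996 / 0.86)² = 3.484² = 12.14.
Round up.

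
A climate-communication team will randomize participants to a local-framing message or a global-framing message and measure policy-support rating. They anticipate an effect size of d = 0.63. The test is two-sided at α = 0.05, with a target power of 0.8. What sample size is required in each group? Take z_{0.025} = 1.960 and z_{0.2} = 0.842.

For two independent groups with equal n: n = 2·((z_{α/2} + z_β) / d)².
z_{α/2} + z_β = 1.960 + 0.842 = 2.802.
n = 2 × (2.802 / 0.63)² = 2 × 4.448² = 2 × 19.78 = 39.6.
Round up to the next whole participant.

n = 40 per group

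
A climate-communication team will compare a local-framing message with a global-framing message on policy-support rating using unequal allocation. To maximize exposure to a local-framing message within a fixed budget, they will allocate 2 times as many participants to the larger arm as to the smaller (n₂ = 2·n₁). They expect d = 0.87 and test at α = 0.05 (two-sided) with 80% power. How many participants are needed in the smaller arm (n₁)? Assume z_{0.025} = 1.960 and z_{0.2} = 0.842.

n₁ = 16

With allocation ratio k = n₂/n₁ = 2, Var(x̄₁−x̄₂) = σ²(1/n₁ + 1/(k·n₁)) = σ²·(k+1)/(k·n₁).
So n₁ = (1 + 1/k)·((z_{α/2} + z_β)/d)² = 1.500 × (2.802/0.87)².
n₁ = 1.500 × 10.37 = 15.6.
Round up: n₁ = 16, giving n₂ = 2 × 16 = 32.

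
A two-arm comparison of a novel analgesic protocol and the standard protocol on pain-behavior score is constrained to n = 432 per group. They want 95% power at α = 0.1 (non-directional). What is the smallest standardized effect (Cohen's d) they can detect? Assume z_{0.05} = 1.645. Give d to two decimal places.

For two independent groups of n = 432 each: d_min = (z_{α/2} + z_β)·√(2/n).
z-sum = 1.645 + 1.645 = 3.290.
d_min = 3.290 × √(2/432) = 3.290 × 0.0680 = 0.224.

d_min ≈ 0.22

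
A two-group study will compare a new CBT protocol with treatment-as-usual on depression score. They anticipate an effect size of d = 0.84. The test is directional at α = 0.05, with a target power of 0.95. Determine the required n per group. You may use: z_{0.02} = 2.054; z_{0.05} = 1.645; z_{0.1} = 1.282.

For two independent groups with equal n: n = 2·((z_{α} + z_β) / d)².
z_{α} + z_β = 1.645 + 1.645 = 3.290.
n = 2 × (3.290 / 0.84)² = 2 × 3.917² = 2 × 15.34 = 30.7.
Round up to the next whole participant.

n = 31 per group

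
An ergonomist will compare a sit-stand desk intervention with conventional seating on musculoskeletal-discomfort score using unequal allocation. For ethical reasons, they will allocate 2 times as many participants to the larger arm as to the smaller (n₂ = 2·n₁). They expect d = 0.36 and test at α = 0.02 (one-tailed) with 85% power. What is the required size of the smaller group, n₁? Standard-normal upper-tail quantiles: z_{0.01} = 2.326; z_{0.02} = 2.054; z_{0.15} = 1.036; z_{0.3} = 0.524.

With allocation ratio k = n₂/n₁ = 2, Var(x̄₁−x̄₂) = σ²(1/n₁ + 1/(k·n₁)) = σ²·(k+1)/(k·n₁).
So n₁ = (1 + 1/k)·((z_{α} + z_β)/d)² = 1.500 × (3.090/0.36)².
n₁ = 1.500 × 73.67 = 110.5.
Round up: n₁ = 111, giving n₂ = 2 × 111 = 222.

n₁ = 111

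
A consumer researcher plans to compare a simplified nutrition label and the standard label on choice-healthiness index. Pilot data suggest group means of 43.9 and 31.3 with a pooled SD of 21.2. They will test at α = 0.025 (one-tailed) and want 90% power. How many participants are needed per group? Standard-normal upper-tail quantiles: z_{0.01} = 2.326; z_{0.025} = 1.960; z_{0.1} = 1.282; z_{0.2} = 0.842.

Cohen's d = |M₁ − M₂| / SD_pooled = |43.9 − 31.3| / 21.2 = 12.6 / 21.2 = 0.594.
For two independent groups with equal n: n = 2·((z_{α} + z_β) / d)².
z_{α} + z_β = 1.960 + 1.282 = 3.242.
n = 2 × (3.242 / 0.594)² = 2 × 5.458² = 2 × 29.79 = 59.6.
Round up to the next whole participant.

n = 60 per group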